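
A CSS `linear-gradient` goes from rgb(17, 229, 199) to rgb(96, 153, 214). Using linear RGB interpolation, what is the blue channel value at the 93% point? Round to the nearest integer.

213

B = 199 + 0.93 × (214 − 199) = 212.95 → 213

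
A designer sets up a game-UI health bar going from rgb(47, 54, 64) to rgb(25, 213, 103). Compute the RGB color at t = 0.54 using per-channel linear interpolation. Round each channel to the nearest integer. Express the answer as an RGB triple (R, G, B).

(35, 140, 85)

R = 47 + 0.54 × (25 − 47) = 47 + 0.54 × -22 = 35.12 → 35
G = 54 + 0.54 × (213 − 54) = 54 + 0.54 × 159 = 139.86 → 140
B = 64 + 0.54 × (103 − 64) = 64 + 0.54 × 39 = 85.06 → 85
So the blended color is (35, 140, 85), about #238c55.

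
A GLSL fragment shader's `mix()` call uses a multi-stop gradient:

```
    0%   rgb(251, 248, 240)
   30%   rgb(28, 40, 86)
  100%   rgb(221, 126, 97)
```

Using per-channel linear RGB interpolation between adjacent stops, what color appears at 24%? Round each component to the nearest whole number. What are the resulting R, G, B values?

(73, 82, 117)

24% lies between the 0% and 30% stops, so the local fraction is t = (24 − 0)/(30 − 0) = 24/30 ≈ 0.8.
R = 251 + 0.8 × (28 − 251) = 72.6 → 73
G = 248 + 0.8 × (40 − 248) = 81.6 → 82
B = 240 + 0.8 × (86 − 240) = 116.8 → 117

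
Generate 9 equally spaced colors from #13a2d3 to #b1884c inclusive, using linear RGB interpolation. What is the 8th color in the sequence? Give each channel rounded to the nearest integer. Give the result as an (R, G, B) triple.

With 9 swatches and endpoints inclusive, swatch 8 sits at t = (8 − 1)/(9 − 1) = 7/8 ≈ 0.875.
#13a2d3 → (19, 162, 211); #b1884c → (177, 136, 76).
R = 19 + 0.875 × (177 − 19) = 157.25 → 157
G = 162 + 0.875 × (136 − 162) = 139.25 → 139
B = 211 + 0.875 × (76 − 211) = 92.875 → 93

(157, 139, 93)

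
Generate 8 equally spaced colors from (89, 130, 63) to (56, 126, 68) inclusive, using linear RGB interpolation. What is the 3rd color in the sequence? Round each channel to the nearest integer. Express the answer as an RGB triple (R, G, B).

(80, 129, 64)

With 8 swatches and endpoints inclusive, swatch 3 sits at t = (3 − 1)/(8 − 1) = 2/7 ≈ 0.2857.
R = 89 + 0.2857 × (56 − 89) = 79.572 → 80
G = 130 + 0.2857 × (126 − 130) = 128.857 → 129
B = 63 + 0.2857 × (68 − 63) = 64.428 → 64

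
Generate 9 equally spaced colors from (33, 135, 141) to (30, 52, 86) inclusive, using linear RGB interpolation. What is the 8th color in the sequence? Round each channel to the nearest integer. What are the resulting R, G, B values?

(30, 62, 93)

With 9 swatches and endpoints inclusive, swatch 8 sits at t = (8 − 1)/(9 − 1) = 7/8 ≈ 0.875.
R = 33 + 0.875 × (30 − 33) = 30.375 → 30
G = 135 + 0.875 × (52 − 135) = 62.375 → 62
B = 141 + 0.875 × (86 − 141) = 92.875 → 93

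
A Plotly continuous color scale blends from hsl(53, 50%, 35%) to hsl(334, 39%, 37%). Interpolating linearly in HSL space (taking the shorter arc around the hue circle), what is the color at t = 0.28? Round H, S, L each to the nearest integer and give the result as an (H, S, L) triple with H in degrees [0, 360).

Hue: 334 − 53 = 281°, but |281| > 180 so the shorter arc goes the other way: Δh = 281 − 360 = -79°.
H = 53 + 0.28 × (-79) = 30.88 → 31°
S = 50 + 0.28 × (39 − 50) = 46.92 → 47%
L = 35 + 0.28 × (37 − 35) = 35.56 → 36%

(31, 47, 36)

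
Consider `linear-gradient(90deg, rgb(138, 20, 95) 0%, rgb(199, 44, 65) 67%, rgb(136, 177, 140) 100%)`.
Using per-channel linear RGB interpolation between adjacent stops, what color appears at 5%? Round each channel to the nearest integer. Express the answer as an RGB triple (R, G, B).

5% lies between the 0% and 67% stops, so the local fraction is t = (5 − 0)/(67 − 0) = 5/67 ≈ 0.0746.
R = 138 + 0.0746 × (199 − 138) = 142.551 → 143
G = 20 + 0.0746 × (44 − 20) = 21.79 → 22
B = 95 + 0.0746 × (65 − 95) = 92.762 → 93

(143, 22, 93)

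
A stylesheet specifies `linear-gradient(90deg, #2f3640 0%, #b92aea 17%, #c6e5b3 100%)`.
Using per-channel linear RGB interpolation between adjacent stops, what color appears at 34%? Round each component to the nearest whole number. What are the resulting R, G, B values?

(188, 80, 223)

34% lies between the 17% and 100% stops, so the local fraction is t = (34 − 17)/(100 − 17) = 17/83 ≈ 0.2048.
#b92aea → (185, 42, 234); #c6e5b3 → (198, 229, 179).
R = 185 + 0.2048 × (198 − 185) = 187.662 → 188
G = 42 + 0.2048 × (229 − 42) = 80.298 → 80
B = 234 + 0.2048 × (179 − 234) = 222.736 → 223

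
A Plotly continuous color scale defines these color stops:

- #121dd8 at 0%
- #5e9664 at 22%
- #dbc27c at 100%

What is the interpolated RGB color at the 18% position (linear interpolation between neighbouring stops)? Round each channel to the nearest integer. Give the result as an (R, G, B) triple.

(80, 128, 121)

18% lies between the 0% and 22% stops, so the local fraction is t = (18 − 0)/(22 − 0) = 18/22 ≈ 0.8182.
#121dd8 → (18, 29, 216); #5e9664 → (94, 150, 100).
R = 18 + 0.8182 × (94 − 18) = 80.183 → 80
G = 29 + 0.8182 × (150 − 29) = 128.002 → 128
B = 216 + 0.8182 × (100 − 216) = 121.089 → 121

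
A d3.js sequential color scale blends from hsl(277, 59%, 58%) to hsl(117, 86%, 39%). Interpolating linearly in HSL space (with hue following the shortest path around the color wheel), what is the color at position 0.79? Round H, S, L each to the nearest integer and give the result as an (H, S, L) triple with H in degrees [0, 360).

Hue arc: Δh = 117 − 277 = -160° (|Δh| ≤ 180, already the shorter path).
H = 277 + 0.79 × (-160) = 150.6 → 151°
S = 59 + 0.79 × (86 − 59) = 80.33 → 80%
L = 58 + 0.79 × (39 − 58) = 42.99 → 43%

(151, 80, 43)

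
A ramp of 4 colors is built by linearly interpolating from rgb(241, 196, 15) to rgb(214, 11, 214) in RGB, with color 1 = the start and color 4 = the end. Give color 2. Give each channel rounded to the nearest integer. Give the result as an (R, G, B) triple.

(232, 134, 81)

With 4 swatches and endpoints inclusive, swatch 2 sits at t = (2 − 1)/(4 − 1) = 1/3 ≈ 0.3333.
R = 241 + 0.3333 × (214 − 241) = 232.001 → 232
G = 196 + 0.3333 × (11 − 196) = 134.339 → 134
B = 15 + 0.3333 × (214 − 15) = 81.327 → 81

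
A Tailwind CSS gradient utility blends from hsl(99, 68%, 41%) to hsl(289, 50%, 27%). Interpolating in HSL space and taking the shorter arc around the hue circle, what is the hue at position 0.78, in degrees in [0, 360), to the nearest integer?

326

Hue: 289 − 99 = 190°, but |190| > 180 so the shorter arc goes the other way: Δh = 190 − 360 = -170°.
H = 99 + 0.78 × (-170) = -33.6 → -34 → -34 mod 360 = 326°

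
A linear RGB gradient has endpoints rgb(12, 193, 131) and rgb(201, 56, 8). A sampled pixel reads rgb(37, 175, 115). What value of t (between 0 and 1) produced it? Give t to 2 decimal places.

0.13

Invert the lerp on the R channel (largest span, 189): t = (37 − 12) / (201 − 12) = 25/189 = 0.13228.
Check on G: (175 − 193)/(56 − 193) = 0.1314 ✓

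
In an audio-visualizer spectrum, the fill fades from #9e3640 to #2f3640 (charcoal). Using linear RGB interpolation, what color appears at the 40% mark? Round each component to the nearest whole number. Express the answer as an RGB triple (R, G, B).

#9e3640 → (158, 54, 64); #2f3640 → (47, 54, 64).
40% corresponds to t = 0.4.
R = 158 + 0.4 × (47 − 158) = 158 + 0.4 × -111 = 113.6 → 114
G = 54 + 0.4 × (54 − 54) = 54 + 0.4 × 0 = 54 → 54
B = 64 + 0.4 × (64 − 64) = 64 + 0.4 × 0 = 64 → 64

(114, 54, 64)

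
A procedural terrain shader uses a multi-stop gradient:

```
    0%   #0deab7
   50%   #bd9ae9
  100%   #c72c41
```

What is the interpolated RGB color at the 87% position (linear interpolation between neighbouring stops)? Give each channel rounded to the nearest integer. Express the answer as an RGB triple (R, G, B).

87% lies between the 50% and 100% stops, so the local fraction is t = (87 − 50)/(100 − 50) = 37/50 ≈ 0.74.
#bd9ae9 → (189, 154, 233); #c72c41 → (199, 44, 65).
R = 189 + 0.74 × (199 − 189) = 196.4 → 196
G = 154 + 0.74 × (44 − 154) = 72.6 → 73
B = 233 + 0.74 × (65 − 233) = 108.68 → 109

(196, 73, 109)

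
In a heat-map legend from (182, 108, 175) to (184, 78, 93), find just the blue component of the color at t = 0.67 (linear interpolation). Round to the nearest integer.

B = 175 + 0.67 × (93 − 175) = 120.06 → 120

120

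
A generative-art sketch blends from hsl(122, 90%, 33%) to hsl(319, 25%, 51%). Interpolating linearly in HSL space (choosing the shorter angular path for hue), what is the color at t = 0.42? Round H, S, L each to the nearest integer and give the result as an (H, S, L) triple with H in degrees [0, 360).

(54, 63, 41)

Hue: 319 − 122 = 197°, but |197| > 180 so the shorter arc goes the other way: Δh = 197 − 360 = -163°.
H = 122 + 0.42 × (-163) = 53.54 → 54°
S = 90 + 0.42 × (25 − 90) = 62.7 → 63%
L = 33 + 0.42 × (51 − 33) = 40.56 → 41%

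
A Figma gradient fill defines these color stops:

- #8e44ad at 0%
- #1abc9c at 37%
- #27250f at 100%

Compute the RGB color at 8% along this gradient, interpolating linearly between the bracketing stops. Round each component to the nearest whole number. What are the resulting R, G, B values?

8% lies between the 0% and 37% stops, so the local fraction is t = (8 − 0)/(37 − 0) = 8/37 ≈ 0.2162.
#8e44ad → (142, 68, 173); #1abc9c → (26, 188, 156).
R = 142 + 0.2162 × (26 − 142) = 116.921 → 117
G = 68 + 0.2162 × (188 − 68) = 93.944 → 94
B = 173 + 0.2162 × (156 − 173) = 169.325 → 169

(117, 94, 169)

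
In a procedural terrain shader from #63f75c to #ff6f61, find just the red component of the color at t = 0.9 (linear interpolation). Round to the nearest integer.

239

R₁ = 99 (from #63f75c), R₂ = 255 (from #ff6f61).
R = 99 + 0.9 × (255 − 99) = 239.4 → 239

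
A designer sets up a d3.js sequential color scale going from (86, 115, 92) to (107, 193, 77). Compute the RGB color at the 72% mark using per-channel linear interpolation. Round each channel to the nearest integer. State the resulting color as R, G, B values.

(101, 171, 81)

72% corresponds to t = 0.72.
R = 86 + 0.72 × (107 − 86) = 86 + 0.72 × 21 = 101.12 → 101
G = 115 + 0.72 × (193 − 115) = 115 + 0.72 × 78 = 171.16 → 171
B = 92 + 0.72 × (77 − 92) = 92 + 0.72 × -15 = 81.2 → 81
So the blended color is (101, 171, 81), about #65ab51.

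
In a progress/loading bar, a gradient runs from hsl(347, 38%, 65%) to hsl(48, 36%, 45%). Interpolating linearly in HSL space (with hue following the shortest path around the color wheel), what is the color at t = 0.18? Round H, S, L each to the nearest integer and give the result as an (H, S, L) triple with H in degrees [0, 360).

Hue: 48 − 347 = -299°, but |-299| > 180 so the shorter arc goes the other way: Δh = -299 + 360 = 61°.
H = 347 + 0.18 × (61) = 357.98 → 358°
S = 38 + 0.18 × (36 − 38) = 37.64 → 38%
L = 65 + 0.18 × (45 − 65) = 61.4 → 61%

(358, 38, 61)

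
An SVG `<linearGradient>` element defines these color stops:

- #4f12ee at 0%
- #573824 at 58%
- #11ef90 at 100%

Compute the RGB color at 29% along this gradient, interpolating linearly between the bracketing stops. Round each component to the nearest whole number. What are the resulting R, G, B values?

29% lies between the 0% and 58% stops, so the local fraction is t = (29 − 0)/(58 − 0) = 29/58 ≈ 0.5.
#4f12ee → (79, 18, 238); #573824 → (87, 56, 36).
R = 79 + 0.5 × (87 − 79) = 83 → 83
G = 18 + 0.5 × (56 − 18) = 37 → 37
B = 238 + 0.5 × (36 − 238) = 137 → 137

(83, 37, 137)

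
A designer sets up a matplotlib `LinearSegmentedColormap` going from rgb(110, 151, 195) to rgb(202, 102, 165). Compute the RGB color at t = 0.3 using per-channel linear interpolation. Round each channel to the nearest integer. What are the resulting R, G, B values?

(138, 136, 186)

R = 110 + 0.3 × (202 − 110) = 110 + 0.3 × 92 = 137.6 → 138
G = 151 + 0.3 × (102 − 151) = 151 + 0.3 × -49 = 136.3 → 136
B = 195 + 0.3 × (165 − 195) = 195 + 0.3 × -30 = 186 → 186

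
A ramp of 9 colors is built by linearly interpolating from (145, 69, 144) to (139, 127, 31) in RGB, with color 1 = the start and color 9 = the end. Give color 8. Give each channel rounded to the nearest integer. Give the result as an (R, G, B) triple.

(140, 120, 45)

With 9 swatches and endpoints inclusive, swatch 8 sits at t = (8 − 1)/(9 − 1) = 7/8 ≈ 0.875.
R = 145 + 0.875 × (139 − 145) = 139.75 → 140
G = 69 + 0.875 × (127 − 69) = 119.75 → 120
B = 144 + 0.875 × (31 − 144) = 45.125 → 45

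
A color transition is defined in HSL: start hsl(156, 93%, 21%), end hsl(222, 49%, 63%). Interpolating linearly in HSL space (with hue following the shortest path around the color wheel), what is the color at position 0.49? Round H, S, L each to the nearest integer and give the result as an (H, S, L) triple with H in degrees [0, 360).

(188, 71, 42)

Hue arc: Δh = 222 − 156 = 66° (|Δh| ≤ 180, already the shorter path).
H = 156 + 0.49 × (66) = 188.34 → 188°
S = 93 + 0.49 × (49 − 93) = 71.44 → 71%
L = 21 + 0.49 × (63 − 21) = 41.58 → 42%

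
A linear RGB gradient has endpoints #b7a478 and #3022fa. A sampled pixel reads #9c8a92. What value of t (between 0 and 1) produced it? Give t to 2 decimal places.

Invert the lerp on the R channel (largest span, 135): t = (156 − 183) / (48 − 183) = -27/-135 = 0.2.
Check on G: (138 − 164)/(34 − 164) = 0.2 ✓

0.20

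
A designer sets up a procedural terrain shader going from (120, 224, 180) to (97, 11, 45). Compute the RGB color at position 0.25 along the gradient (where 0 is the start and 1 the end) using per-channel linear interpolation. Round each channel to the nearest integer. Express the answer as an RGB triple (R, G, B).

R = 120 + 0.25 × (97 − 120) = 120 + 0.25 × -23 = 114.25 → 114
G = 224 + 0.25 × (11 − 224) = 224 + 0.25 × -213 = 170.75 → 171
B = 180 + 0.25 × (45 − 180) = 180 + 0.25 × -135 = 146.25 → 146

(114, 171, 146)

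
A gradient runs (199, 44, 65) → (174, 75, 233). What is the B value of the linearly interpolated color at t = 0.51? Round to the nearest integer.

151

B = 65 + 0.51 × (233 − 65) = 150.68 → 151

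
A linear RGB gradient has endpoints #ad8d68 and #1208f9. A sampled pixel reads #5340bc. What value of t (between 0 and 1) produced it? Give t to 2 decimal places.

0.58

Invert the lerp on the R channel (largest span, 155): t = (83 − 173) / (18 − 173) = -90/-155 = 0.58065.
Check on G: (64 − 141)/(8 − 141) = 0.5789 ✓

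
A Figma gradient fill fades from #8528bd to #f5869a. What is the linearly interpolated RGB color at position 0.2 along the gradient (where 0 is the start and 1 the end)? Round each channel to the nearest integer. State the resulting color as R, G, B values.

(155, 59, 182)

#8528bd → (133, 40, 189); #f5869a → (245, 134, 154).
R = 133 + 0.2 × (245 − 133) = 133 + 0.2 × 112 = 155.4 → 155
G = 40 + 0.2 × (134 − 40) = 40 + 0.2 × 94 = 58.8 → 59
B = 189 + 0.2 × (154 − 189) = 189 + 0.2 × -35 = 182 → 182
So the blended color is (155, 59, 182), about #9b3bb6.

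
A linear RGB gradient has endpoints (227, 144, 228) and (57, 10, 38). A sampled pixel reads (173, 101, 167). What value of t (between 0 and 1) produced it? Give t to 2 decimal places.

Invert the lerp on the B channel (largest span, 190): t = (167 − 228) / (38 − 228) = -61/-190 = 0.32105.
Check on R: (173 − 227)/(57 − 227) = 0.3176 ✓

0.32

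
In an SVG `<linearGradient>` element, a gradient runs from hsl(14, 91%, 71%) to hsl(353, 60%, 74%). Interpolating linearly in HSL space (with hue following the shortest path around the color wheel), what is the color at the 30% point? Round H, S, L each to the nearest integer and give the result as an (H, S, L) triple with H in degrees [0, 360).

(8, 82, 72)

Hue: 353 − 14 = 339°, but |339| > 180 so the shorter arc goes the other way: Δh = 339 − 360 = -21°.
H = 14 + 0.3 × (-21) = 7.7 → 8°
S = 91 + 0.3 × (60 − 91) = 81.7 → 82%
L = 71 + 0.3 × (74 − 71) = 71.9 → 72%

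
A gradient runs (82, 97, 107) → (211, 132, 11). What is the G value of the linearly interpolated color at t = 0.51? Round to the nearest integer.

115

G = 97 + 0.51 × (132 − 97) = 114.85 → 115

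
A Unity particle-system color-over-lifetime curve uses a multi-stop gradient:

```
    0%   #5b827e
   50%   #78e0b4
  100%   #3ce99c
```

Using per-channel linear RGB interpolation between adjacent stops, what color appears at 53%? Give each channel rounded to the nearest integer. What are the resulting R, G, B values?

53% lies between the 50% and 100% stops, so the local fraction is t = (53 − 50)/(100 − 50) = 3/50 ≈ 0.06.
#78e0b4 → (120, 224, 180); #3ce99c → (60, 233, 156).
R = 120 + 0.06 × (60 − 120) = 116.4 → 116
G = 224 + 0.06 × (233 − 224) = 224.54 → 225
B = 180 + 0.06 × (156 − 180) = 178.56 → 179

(116, 225, 179)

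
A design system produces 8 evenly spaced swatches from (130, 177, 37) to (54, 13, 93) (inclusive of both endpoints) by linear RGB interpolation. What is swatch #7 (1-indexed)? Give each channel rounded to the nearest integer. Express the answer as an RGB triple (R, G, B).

With 8 swatches and endpoints inclusive, swatch 7 sits at t = (7 − 1)/(8 − 1) = 6/7 ≈ 0.8571.
R = 130 + 0.8571 × (54 − 130) = 64.86 → 65
G = 177 + 0.8571 × (13 − 177) = 36.436 → 36
B = 37 + 0.8571 × (93 − 37) = 84.998 → 85

(65, 36, 85)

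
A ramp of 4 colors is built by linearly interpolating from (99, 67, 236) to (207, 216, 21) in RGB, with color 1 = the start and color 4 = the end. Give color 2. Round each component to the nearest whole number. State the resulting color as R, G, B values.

(135, 117, 164)

With 4 swatches and endpoints inclusive, swatch 2 sits at t = (2 − 1)/(4 − 1) = 1/3 ≈ 0.3333.
R = 99 + 0.3333 × (207 − 99) = 134.996 → 135
G = 67 + 0.3333 × (216 − 67) = 116.662 → 117
B = 236 + 0.3333 × (21 − 236) = 164.341 → 164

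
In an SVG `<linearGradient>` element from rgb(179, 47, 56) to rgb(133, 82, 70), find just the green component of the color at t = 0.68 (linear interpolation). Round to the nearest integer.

71

G = 47 + 0.68 × (82 − 47) = 70.8 → 71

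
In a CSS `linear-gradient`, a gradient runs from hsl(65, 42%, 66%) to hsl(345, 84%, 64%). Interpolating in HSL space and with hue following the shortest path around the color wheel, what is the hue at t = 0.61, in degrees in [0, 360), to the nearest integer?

Hue: 345 − 65 = 280°, but |280| > 180 so the shorter arc goes the other way: Δh = 280 − 360 = -80°.
H = 65 + 0.61 × (-80) = 16.2 → 16°

16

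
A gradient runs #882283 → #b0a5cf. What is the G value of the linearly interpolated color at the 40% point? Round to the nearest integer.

86

G₁ = 34 (from #882283), G₂ = 165 (from #b0a5cf).
G = 34 + 0.4 × (165 − 34) = 86.4 → 86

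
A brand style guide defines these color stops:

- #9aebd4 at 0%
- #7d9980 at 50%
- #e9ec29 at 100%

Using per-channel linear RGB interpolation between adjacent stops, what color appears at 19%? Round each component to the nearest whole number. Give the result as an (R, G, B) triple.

(143, 204, 180)

19% lies between the 0% and 50% stops, so the local fraction is t = (19 − 0)/(50 − 0) = 19/50 ≈ 0.38.
#9aebd4 → (154, 235, 212); #7d9980 → (125, 153, 128).
R = 154 + 0.38 × (125 − 154) = 142.98 → 143
G = 235 + 0.38 × (153 − 235) = 203.84 → 204
B = 212 + 0.38 × (128 − 212) = 180.08 → 180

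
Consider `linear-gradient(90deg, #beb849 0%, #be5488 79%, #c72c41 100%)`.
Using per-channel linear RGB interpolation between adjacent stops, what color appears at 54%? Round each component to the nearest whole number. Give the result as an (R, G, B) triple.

(190, 116, 116)

54% lies between the 0% and 79% stops, so the local fraction is t = (54 − 0)/(79 − 0) = 54/79 ≈ 0.6835.
#beb849 → (190, 184, 73); #be5488 → (190, 84, 136).
R = 190 + 0.6835 × (190 − 190) = 190 → 190
G = 184 + 0.6835 × (84 − 184) = 115.65 → 116
B = 73 + 0.6835 × (136 − 73) = 116.06 → 116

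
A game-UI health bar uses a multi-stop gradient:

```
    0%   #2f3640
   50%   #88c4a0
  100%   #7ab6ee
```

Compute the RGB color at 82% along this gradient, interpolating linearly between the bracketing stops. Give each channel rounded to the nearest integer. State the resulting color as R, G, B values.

(127, 187, 210)

82% lies between the 50% and 100% stops, so the local fraction is t = (82 − 50)/(100 − 50) = 32/50 ≈ 0.64.
#88c4a0 → (136, 196, 160); #7ab6ee → (122, 182, 238).
R = 136 + 0.64 × (122 − 136) = 127.04 → 127
G = 196 + 0.64 × (182 − 196) = 187.04 → 187
B = 160 + 0.64 × (238 − 160) = 209.92 → 210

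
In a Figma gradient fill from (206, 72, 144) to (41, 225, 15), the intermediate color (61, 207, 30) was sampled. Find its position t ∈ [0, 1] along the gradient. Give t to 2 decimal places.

0.88

Invert the lerp on the R channel (largest span, 165): t = (61 − 206) / (41 − 206) = -145/-165 = 0.87879.
Check on G: (207 − 72)/(225 − 72) = 0.8824 ✓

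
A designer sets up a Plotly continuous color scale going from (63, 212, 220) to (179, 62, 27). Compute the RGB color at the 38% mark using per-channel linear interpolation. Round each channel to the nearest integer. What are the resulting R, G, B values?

(107, 155, 147)

38% corresponds to t = 0.38.
R = 63 + 0.38 × (179 − 63) = 63 + 0.38 × 116 = 107.08 → 107
G = 212 + 0.38 × (62 − 212) = 212 + 0.38 × -150 = 155 → 155
B = 220 + 0.38 × (27 − 220) = 220 + 0.38 × -193 = 146.66 → 147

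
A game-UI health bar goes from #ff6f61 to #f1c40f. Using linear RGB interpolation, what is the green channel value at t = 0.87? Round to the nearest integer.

G₁ = 111 (from #ff6f61), G₂ = 196 (from #f1c40f).
G = 111 + 0.87 × (196 − 111) = 184.95 → 185

185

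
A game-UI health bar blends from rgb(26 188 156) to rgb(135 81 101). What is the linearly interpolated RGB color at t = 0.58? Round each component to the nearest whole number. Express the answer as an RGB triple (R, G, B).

(89, 126, 124)

R = 26 + 0.58 × (135 − 26) = 26 + 0.58 × 109 = 89.22 → 89
G = 188 + 0.58 × (81 − 188) = 188 + 0.58 × -107 = 125.94 → 126
B = 156 + 0.58 × (101 − 156) = 156 + 0.58 × -55 = 124.1 → 124
So the blended color is (89, 126, 124), about #597e7c.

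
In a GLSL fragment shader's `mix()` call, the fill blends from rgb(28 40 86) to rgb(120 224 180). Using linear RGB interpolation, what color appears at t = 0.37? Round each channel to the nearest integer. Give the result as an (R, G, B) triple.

(62, 108, 121)

R = 28 + 0.37 × (120 − 28) = 28 + 0.37 × 92 = 62.04 → 62
G = 40 + 0.37 × (224 − 40) = 40 + 0.37 × 184 = 108.08 → 108
B = 86 + 0.37 × (180 − 86) = 86 + 0.37 × 94 = 120.78 → 121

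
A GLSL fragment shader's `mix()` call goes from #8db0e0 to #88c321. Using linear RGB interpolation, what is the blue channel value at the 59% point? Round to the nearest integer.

111

B₁ = 224 (from #8db0e0), B₂ = 33 (from #88c321).
B = 224 + 0.59 × (33 − 224) = 111.31 → 111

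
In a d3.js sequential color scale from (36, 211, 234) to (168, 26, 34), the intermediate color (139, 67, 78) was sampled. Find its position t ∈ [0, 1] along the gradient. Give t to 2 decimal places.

Invert the lerp on the B channel (largest span, 200): t = (78 − 234) / (34 − 234) = -156/-200 = 0.78.
Check on R: (139 − 36)/(168 − 36) = 0.7803 ✓

0.78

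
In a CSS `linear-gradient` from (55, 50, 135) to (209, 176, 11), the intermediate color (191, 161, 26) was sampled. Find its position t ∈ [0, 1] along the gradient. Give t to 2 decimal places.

Invert the lerp on the R channel (largest span, 154): t = (191 − 55) / (209 − 55) = 136/154 = 0.88312.
Check on G: (161 − 50)/(176 − 50) = 0.881 ✓

0.88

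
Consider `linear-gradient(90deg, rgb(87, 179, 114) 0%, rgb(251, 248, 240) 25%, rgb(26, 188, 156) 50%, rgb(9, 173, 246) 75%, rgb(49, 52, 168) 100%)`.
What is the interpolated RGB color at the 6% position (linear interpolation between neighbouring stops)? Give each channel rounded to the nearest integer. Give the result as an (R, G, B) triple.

6% lies between the 0% and 25% stops, so the local fraction is t = (6 − 0)/(25 − 0) = 6/25 ≈ 0.24.
R = 87 + 0.24 × (251 − 87) = 126.36 → 126
G = 179 + 0.24 × (248 − 179) = 195.56 → 196
B = 114 + 0.24 × (240 − 114) = 144.24 → 144

(126, 196, 144)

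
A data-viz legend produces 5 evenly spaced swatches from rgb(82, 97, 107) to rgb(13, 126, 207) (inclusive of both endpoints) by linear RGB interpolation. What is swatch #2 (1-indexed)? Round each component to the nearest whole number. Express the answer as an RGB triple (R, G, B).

(65, 104, 132)

With 5 swatches and endpoints inclusive, swatch 2 sits at t = (2 − 1)/(5 − 1) = 1/4 ≈ 0.25.
R = 82 + 0.25 × (13 − 82) = 64.75 → 65
G = 97 + 0.25 × (126 − 97) = 104.25 → 104
B = 107 + 0.25 × (207 − 107) = 132 → 132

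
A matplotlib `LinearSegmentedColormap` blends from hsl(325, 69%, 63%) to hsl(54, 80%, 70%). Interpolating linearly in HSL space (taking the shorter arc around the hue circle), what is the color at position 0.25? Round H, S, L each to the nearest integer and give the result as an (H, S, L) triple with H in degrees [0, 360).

(347, 72, 65)

Hue: 54 − 325 = -271°, but |-271| > 180 so the shorter arc goes the other way: Δh = -271 + 360 = 89°.
H = 325 + 0.25 × (89) = 347.25 → 347°
S = 69 + 0.25 × (80 − 69) = 71.75 → 72%
L = 63 + 0.25 × (70 − 63) = 64.75 → 65%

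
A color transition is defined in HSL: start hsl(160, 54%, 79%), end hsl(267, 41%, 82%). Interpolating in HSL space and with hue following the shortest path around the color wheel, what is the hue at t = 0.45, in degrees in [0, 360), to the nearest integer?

Hue arc: Δh = 267 − 160 = 107° (|Δh| ≤ 180, already the shorter path).
H = 160 + 0.45 × (107) = 208.15 → 208°

208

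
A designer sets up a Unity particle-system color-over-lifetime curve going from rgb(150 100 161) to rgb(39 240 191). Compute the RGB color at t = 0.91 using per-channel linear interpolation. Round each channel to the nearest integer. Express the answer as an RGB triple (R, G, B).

R = 150 + 0.91 × (39 − 150) = 150 + 0.91 × -111 = 48.99 → 49
G = 100 + 0.91 × (240 − 100) = 100 + 0.91 × 140 = 227.4 → 227
B = 161 + 0.91 × (191 − 161) = 161 + 0.91 × 30 = 188.3 → 188

(49, 227, 188)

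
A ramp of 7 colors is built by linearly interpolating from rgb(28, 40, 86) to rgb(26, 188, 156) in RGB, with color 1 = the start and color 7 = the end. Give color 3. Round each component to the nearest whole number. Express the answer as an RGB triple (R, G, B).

(27, 89, 109)

With 7 swatches and endpoints inclusive, swatch 3 sits at t = (3 − 1)/(7 − 1) = 2/6 ≈ 0.3333.
R = 28 + 0.3333 × (26 − 28) = 27.333 → 27
G = 40 + 0.3333 × (188 − 40) = 89.328 → 89
B = 86 + 0.3333 × (156 − 86) = 109.331 → 109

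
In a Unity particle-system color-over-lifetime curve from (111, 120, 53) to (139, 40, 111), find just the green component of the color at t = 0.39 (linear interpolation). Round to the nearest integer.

G = 120 + 0.39 × (40 − 120) = 88.8 → 89

89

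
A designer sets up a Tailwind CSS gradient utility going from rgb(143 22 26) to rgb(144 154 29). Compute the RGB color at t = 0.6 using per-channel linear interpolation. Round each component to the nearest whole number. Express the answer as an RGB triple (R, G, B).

R = 143 + 0.6 × (144 − 143) = 143 + 0.6 × 1 = 143.6 → 144
G = 22 + 0.6 × (154 − 22) = 22 + 0.6 × 132 = 101.2 → 101
B = 26 + 0.6 × (29 − 26) = 26 + 0.6 × 3 = 27.8 → 28
So the blended color is (144, 101, 28), about #90651c.

(144, 101, 28)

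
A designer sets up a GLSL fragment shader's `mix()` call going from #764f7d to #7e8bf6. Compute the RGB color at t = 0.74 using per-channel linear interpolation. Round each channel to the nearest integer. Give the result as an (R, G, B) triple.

#764f7d → (118, 79, 125); #7e8bf6 → (126, 139, 246).
R = 118 + 0.74 × (126 − 118) = 118 + 0.74 × 8 = 123.92 → 124
G = 79 + 0.74 × (139 − 79) = 79 + 0.74 × 60 = 123.4 → 123
B = 125 + 0.74 × (246 − 125) = 125 + 0.74 × 121 = 214.54 → 215
So the blended color is (124, 123, 215), about #7c7bd7.

(124, 123, 215)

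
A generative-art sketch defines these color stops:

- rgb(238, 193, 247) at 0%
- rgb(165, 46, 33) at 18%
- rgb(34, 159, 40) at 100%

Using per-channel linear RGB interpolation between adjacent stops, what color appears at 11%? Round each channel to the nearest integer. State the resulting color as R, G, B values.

11% lies between the 0% and 18% stops, so the local fraction is t = (11 − 0)/(18 − 0) = 11/18 ≈ 0.6111.
R = 238 + 0.6111 × (165 − 238) = 193.39 → 193
G = 193 + 0.6111 × (46 − 193) = 103.168 → 103
B = 247 + 0.6111 × (33 − 247) = 116.225 → 116

(193, 103, 116)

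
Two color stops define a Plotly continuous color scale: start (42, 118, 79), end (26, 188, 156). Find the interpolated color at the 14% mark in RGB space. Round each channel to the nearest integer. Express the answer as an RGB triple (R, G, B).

(40, 128, 90)

14% corresponds to t = 0.14.
R = 42 + 0.14 × (26 − 42) = 42 + 0.14 × -16 = 39.76 → 40
G = 118 + 0.14 × (188 − 118) = 118 + 0.14 × 70 = 127.8 → 128
B = 79 + 0.14 × (156 − 79) = 79 + 0.14 × 77 = 89.78 → 90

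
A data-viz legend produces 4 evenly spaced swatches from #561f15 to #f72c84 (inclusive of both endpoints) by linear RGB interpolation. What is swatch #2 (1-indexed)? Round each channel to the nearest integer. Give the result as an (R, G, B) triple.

With 4 swatches and endpoints inclusive, swatch 2 sits at t = (2 − 1)/(4 − 1) = 1/3 ≈ 0.3333.
#561f15 → (86, 31, 21); #f72c84 → (247, 44, 132).
R = 86 + 0.3333 × (247 − 86) = 139.661 → 140
G = 31 + 0.3333 × (44 − 31) = 35.333 → 35
B = 21 + 0.3333 × (132 − 21) = 57.996 → 58

(140, 35, 58)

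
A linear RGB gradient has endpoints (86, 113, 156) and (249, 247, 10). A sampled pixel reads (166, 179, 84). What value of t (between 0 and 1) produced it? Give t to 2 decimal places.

Invert the lerp on the R channel (largest span, 163): t = (166 − 86) / (249 − 86) = 80/163 = 0.4908.
Check on G: (179 − 113)/(247 − 113) = 0.4925 ✓

0.49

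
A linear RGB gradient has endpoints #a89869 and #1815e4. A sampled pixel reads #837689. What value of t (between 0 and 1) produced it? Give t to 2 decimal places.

0.26

Invert the lerp on the R channel (largest span, 144): t = (131 − 168) / (24 − 168) = -37/-144 = 0.25694.
Check on G: (118 − 152)/(21 − 152) = 0.2595 ✓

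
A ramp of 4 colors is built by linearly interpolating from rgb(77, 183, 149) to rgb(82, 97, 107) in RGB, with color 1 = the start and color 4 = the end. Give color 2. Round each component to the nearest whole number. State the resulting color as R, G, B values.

(79, 154, 135)

With 4 swatches and endpoints inclusive, swatch 2 sits at t = (2 − 1)/(4 − 1) = 1/3 ≈ 0.3333.
R = 77 + 0.3333 × (82 − 77) = 78.666 → 79
G = 183 + 0.3333 × (97 − 183) = 154.336 → 154
B = 149 + 0.3333 × (107 − 149) = 135.001 → 135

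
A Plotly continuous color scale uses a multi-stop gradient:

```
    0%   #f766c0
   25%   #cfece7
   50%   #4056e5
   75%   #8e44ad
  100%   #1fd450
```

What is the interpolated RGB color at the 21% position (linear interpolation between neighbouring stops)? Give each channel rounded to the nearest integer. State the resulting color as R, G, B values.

21% lies between the 0% and 25% stops, so the local fraction is t = (21 − 0)/(25 − 0) = 21/25 ≈ 0.84.
#f766c0 → (247, 102, 192); #cfece7 → (207, 236, 231).
R = 247 + 0.84 × (207 − 247) = 213.4 → 213
G = 102 + 0.84 × (236 − 102) = 214.56 → 215
B = 192 + 0.84 × (231 − 192) = 224.76 → 225

(213, 215, 225)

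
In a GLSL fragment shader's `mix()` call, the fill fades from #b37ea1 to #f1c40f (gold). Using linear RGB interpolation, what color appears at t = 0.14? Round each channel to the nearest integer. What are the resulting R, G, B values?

(188, 136, 141)

#b37ea1 → (179, 126, 161); #f1c40f → (241, 196, 15).
R = 179 + 0.14 × (241 − 179) = 179 + 0.14 × 62 = 187.68 → 188
G = 126 + 0.14 × (196 − 126) = 126 + 0.14 × 70 = 135.8 → 136
B = 161 + 0.14 × (15 − 161) = 161 + 0.14 × -146 = 140.56 → 141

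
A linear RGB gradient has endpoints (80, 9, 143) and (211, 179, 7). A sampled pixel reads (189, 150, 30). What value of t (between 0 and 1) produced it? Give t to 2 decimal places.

Invert the lerp on the G channel (largest span, 170): t = (150 − 9) / (179 − 9) = 141/170 = 0.82941.
Check on R: (189 − 80)/(211 − 80) = 0.8321 ✓

0.83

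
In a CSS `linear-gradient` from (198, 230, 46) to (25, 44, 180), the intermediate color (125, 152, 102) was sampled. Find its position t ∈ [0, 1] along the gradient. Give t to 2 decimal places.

0.42

Invert the lerp on the G channel (largest span, 186): t = (152 − 230) / (44 − 230) = -78/-186 = 0.41935.
Check on R: (125 − 198)/(25 − 198) = 0.422 ✓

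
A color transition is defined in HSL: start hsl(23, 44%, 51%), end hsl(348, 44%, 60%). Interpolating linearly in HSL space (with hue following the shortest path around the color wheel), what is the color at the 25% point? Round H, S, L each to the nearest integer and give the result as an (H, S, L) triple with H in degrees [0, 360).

(14, 44, 53)

Hue: 348 − 23 = 325°, but |325| > 180 so the shorter arc goes the other way: Δh = 325 − 360 = -35°.
H = 23 + 0.25 × (-35) = 14.25 → 14°
S = 44 + 0.25 × (44 − 44) = 44 → 44%
L = 51 + 0.25 × (60 − 51) = 53.25 → 53%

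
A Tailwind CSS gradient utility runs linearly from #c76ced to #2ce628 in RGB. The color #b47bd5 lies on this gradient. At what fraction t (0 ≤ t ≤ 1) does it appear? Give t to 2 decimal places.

0.12

Invert the lerp on the B channel (largest span, 197): t = (213 − 237) / (40 − 237) = -24/-197 = 0.12183.
Check on R: (180 − 199)/(44 − 199) = 0.1226 ✓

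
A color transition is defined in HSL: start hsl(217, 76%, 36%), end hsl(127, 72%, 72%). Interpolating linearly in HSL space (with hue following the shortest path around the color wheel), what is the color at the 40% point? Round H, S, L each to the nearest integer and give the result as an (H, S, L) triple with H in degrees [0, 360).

Hue arc: Δh = 127 − 217 = -90° (|Δh| ≤ 180, already the shorter path).
H = 217 + 0.4 × (-90) = 181 → 181°
S = 76 + 0.4 × (72 − 76) = 74.4 → 74%
L = 36 + 0.4 × (72 − 36) = 50.4 → 50%

(181, 74, 50)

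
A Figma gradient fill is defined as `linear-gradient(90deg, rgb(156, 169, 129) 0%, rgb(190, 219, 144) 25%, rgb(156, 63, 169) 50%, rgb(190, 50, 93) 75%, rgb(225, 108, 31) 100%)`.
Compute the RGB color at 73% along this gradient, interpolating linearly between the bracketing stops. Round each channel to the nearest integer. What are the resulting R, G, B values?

73% lies between the 50% and 75% stops, so the local fraction is t = (73 − 50)/(75 − 50) = 23/25 ≈ 0.92.
R = 156 + 0.92 × (190 − 156) = 187.28 → 187
G = 63 + 0.92 × (50 − 63) = 51.04 → 51
B = 169 + 0.92 × (93 − 169) = 99.08 → 99

(187, 51, 99)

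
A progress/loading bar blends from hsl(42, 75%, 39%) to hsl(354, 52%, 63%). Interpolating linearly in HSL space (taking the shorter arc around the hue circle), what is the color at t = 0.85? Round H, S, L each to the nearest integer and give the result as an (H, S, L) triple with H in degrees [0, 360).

Hue: 354 − 42 = 312°, but |312| > 180 so the shorter arc goes the other way: Δh = 312 − 360 = -48°.
H = 42 + 0.85 × (-48) = 1.2 → 1°
S = 75 + 0.85 × (52 − 75) = 55.45 → 55%
L = 39 + 0.85 × (63 − 39) = 59.4 → 59%

(1, 55, 59)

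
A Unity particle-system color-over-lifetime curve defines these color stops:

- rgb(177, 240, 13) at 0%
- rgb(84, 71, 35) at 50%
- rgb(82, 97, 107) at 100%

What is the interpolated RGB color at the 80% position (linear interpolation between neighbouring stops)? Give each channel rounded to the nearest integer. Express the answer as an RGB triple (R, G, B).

80% lies between the 50% and 100% stops, so the local fraction is t = (80 − 50)/(100 − 50) = 30/50 ≈ 0.6.
R = 84 + 0.6 × (82 − 84) = 82.8 → 83
G = 71 + 0.6 × (97 − 71) = 86.6 → 87
B = 35 + 0.6 × (107 − 35) = 78.2 → 78

(83, 87, 78)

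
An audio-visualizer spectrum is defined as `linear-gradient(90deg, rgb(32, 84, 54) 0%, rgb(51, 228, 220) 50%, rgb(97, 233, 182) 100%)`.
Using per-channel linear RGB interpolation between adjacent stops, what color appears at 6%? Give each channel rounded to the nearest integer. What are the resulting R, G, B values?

(34, 101, 74)

6% lies between the 0% and 50% stops, so the local fraction is t = (6 − 0)/(50 − 0) = 6/50 ≈ 0.12.
R = 32 + 0.12 × (51 − 32) = 34.28 → 34
G = 84 + 0.12 × (228 − 84) = 101.28 → 101
B = 54 + 0.12 × (220 − 54) = 73.92 → 74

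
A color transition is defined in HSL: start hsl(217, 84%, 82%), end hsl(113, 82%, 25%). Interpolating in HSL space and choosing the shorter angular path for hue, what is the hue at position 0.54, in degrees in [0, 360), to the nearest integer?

Hue arc: Δh = 113 − 217 = -104° (|Δh| ≤ 180, already the shorter path).
H = 217 + 0.54 × (-104) = 160.84 → 161°

161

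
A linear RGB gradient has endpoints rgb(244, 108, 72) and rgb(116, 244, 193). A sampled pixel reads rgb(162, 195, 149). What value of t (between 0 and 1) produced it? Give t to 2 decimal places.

Invert the lerp on the G channel (largest span, 136): t = (195 − 108) / (244 − 108) = 87/136 = 0.63971.
Check on R: (162 − 244)/(116 − 244) = 0.6406 ✓

0.64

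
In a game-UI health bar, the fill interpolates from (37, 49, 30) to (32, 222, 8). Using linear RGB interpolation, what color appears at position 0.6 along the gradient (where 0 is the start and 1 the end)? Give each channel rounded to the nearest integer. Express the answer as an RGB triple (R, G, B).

R = 37 + 0.6 × (32 − 37) = 37 + 0.6 × -5 = 34 → 34
G = 49 + 0.6 × (222 − 49) = 49 + 0.6 × 173 = 152.8 → 153
B = 30 + 0.6 × (8 − 30) = 30 + 0.6 × -22 = 16.8 → 17

(34, 153, 17)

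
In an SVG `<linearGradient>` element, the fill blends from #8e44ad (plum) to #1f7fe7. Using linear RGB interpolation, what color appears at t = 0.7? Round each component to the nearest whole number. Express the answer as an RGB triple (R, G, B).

(64, 109, 214)

#8e44ad → (142, 68, 173); #1f7fe7 → (31, 127, 231).
R = 142 + 0.7 × (31 − 142) = 142 + 0.7 × -111 = 64.3 → 64
G = 68 + 0.7 × (127 − 68) = 68 + 0.7 × 59 = 109.3 → 109
B = 173 + 0.7 × (231 − 173) = 173 + 0.7 × 58 = 213.6 → 214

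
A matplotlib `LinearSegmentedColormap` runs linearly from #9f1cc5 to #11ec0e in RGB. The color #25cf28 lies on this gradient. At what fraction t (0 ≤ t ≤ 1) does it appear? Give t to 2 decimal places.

Invert the lerp on the G channel (largest span, 208): t = (207 − 28) / (236 − 28) = 179/208 = 0.86058.
Check on R: (37 − 159)/(17 − 159) = 0.8592 ✓

0.86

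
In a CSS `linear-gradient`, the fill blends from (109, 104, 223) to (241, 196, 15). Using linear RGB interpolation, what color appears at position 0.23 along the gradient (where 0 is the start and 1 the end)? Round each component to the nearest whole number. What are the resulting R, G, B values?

(139, 125, 175)

R = 109 + 0.23 × (241 − 109) = 109 + 0.23 × 132 = 139.36 → 139
G = 104 + 0.23 × (196 − 104) = 104 + 0.23 × 92 = 125.16 → 125
B = 223 + 0.23 × (15 − 223) = 223 + 0.23 × -208 = 175.16 → 175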